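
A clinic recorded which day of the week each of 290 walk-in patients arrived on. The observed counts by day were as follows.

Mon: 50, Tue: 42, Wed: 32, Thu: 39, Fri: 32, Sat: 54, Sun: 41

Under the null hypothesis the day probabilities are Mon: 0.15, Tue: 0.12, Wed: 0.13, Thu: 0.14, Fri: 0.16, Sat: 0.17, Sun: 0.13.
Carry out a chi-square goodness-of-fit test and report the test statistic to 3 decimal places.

8.592

Expected counts E_i = n·p_i: 290×0.15 = 43.5, 290×0.12 = 34.8, 290×0.13 = 37.7, 290×0.14 = 40.6, 290×0.16 = 46.4, 290×0.17 = 49.3, 290×0.13 = 37.7.
Mon: (50 − 43.5)²/43.5 = 42.25/43.5 = 0.9713
Tue: (42 − 34.8)²/34.8 = 51.84/34.8 = 1.4897
Wed: (32 − 37.7)²/37.7 = 32.49/37.7 = 0.8618
Thu: (39 − 40.6)²/40.6 = 2.56/40.6 = 0.0631
Fri: (32 − 46.4)²/46.4 = 207.36/46.4 = 4.4690
Sat: (54 − 49.3)²/49.3 = 22.09/49.3 = 0.4481
Sun: (41 − 37.7)²/37.7 = 10.89/37.7 = 0.2889
Sum = 8.592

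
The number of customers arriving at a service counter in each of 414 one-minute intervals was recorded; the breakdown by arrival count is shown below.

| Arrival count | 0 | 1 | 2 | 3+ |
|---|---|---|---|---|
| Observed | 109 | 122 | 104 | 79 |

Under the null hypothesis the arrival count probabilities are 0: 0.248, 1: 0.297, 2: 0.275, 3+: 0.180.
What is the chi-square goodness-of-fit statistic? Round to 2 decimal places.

Expected counts E_i = n·p_i: 414×0.248 = 102.672, 414×0.297 = 122.958, 414×0.275 = 113.85, 414×0.180 = 74.52.
cat         O        E   (O−E)²/E
0         109  102.672      0.390
1         122  122.958      0.007
2         104   113.85      0.852
3+         79    74.52      0.269
Sum = 1.52

1.52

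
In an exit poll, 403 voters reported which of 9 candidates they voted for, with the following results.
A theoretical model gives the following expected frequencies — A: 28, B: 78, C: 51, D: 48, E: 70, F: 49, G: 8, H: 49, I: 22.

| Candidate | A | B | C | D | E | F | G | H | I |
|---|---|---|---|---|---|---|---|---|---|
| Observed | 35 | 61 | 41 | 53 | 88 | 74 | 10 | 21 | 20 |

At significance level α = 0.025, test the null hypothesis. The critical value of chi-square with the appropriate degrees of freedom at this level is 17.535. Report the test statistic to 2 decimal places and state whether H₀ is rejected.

42.00; reject

cat         O        E   (O−E)²/E
A          35       28      1.750
B          61       78      3.705
C          41       51      1.961
D          53       48      0.521
E          88       70      4.629
F          74       49     12.755
G          10        8      0.500
H          21       49     16.000
I          20       22      0.182
Sum = 42.00
df = 8. Since 42.00 > 17.535, we reject H₀.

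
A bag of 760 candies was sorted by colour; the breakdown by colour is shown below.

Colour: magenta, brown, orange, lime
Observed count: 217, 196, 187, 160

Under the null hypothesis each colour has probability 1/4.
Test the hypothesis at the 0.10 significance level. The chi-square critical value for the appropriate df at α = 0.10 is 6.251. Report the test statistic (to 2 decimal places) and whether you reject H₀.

Expected count for each of the 4 categories: 760/4 = 190.
magenta: (217 − 190)²/190 = 729/190 = 3.837
brown: (196 − 190)²/190 = 36/190 = 0.189
orange: (187 − 190)²/190 = 9/190 = 0.047
lime: (160 − 190)²/190 = 900/190 = 4.737
Sum = 8.81
df = 3. Since 8.81 > 6.251, we reject H₀.

8.81; reject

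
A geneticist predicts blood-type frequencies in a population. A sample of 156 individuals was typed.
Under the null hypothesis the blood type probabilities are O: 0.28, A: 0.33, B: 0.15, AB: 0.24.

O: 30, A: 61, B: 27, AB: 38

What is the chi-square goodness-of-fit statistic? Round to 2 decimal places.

6.61

Expected counts E_i = n·p_i: 156×0.28 = 43.68, 156×0.33 = 51.48, 156×0.15 = 23.4, 156×0.24 = 37.44.
cat         O        E   (O−E)²/E
O          30    43.68      4.284
A          61    51.48      1.760
B          27     23.4      0.554
AB         38    37.44      0.008
Sum = 6.61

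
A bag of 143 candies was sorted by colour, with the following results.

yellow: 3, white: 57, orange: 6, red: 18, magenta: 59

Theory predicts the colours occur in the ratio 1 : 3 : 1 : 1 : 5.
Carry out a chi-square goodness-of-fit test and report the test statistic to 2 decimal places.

22.25

Ratio total = 11. Expected counts: 143×1/11 = 13, 143×3/11 = 39, 143×1/11 = 13, 143×1/11 = 13, 143×5/11 = 65.
cat          O        E   (O−E)²/E
yellow       3       13      7.692
white       57       39      8.308
orange       6       13      3.769
red         18       13      1.923
magenta     59       65      0.554
Sum = 22.25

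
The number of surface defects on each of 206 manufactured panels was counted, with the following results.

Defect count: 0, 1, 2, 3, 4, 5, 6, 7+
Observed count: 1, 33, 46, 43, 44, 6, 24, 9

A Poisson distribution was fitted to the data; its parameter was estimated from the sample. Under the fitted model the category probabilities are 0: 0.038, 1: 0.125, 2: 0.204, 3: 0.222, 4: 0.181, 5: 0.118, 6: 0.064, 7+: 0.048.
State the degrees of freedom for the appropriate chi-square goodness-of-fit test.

6

There are k = 8 categories and 1 parameter estimated from the data, so df = 8 − 1 − 1 = 6.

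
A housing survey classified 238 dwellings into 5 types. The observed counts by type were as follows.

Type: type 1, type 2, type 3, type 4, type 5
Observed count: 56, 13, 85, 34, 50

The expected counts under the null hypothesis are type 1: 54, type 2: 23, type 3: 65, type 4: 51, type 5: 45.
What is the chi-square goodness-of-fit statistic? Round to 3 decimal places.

χ² = (56−54)²/54 + (13−23)²/23 + (85−65)²/65 + (34−51)²/51 + (50−45)²/45
   = 0.0741 + 4.3478 + 6.1538 + 5.6667 + 0.5556
Sum = 16.798

16.798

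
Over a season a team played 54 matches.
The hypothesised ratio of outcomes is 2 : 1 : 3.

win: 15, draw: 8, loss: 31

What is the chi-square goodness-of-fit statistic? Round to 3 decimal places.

Ratio total = 6. Expected counts: 54×2/6 = 18, 54×1/6 = 9, 54×3/6 = 27.
χ² = (15−18)²/18 + (8−9)²/9 + (31−27)²/27
   = 0.5000 + 0.1111 + 0.5926
Sum = 1.204

1.204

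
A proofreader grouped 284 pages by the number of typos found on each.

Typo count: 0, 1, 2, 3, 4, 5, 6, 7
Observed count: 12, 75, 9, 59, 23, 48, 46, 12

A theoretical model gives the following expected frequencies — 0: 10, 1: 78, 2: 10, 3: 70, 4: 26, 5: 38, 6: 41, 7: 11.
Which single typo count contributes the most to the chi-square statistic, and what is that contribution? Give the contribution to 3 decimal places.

cat         O        E   (O−E)²/E
0          12       10     0.4000
1          75       78     0.1154
2           9       10     0.1000
3          59       70     1.7286
4          23       26     0.3462
5          48       38     2.6316
6          46       41     0.6098
7          12       11     0.0909
The largest term is for 5: 2.632.

5, 2.632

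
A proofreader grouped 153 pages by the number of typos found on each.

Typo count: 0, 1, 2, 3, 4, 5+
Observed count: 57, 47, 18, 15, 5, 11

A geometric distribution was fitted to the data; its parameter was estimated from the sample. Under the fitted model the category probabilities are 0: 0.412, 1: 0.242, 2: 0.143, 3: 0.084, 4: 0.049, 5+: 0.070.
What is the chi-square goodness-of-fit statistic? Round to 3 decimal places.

Expected counts E_i = n·p_i: 153×0.412 = 63.036, 153×0.242 = 37.026, 153×0.143 = 21.879, 153×0.084 = 12.852, 153×0.049 = 7.497, 153×0.070 = 10.71.
χ² = (57−63.036)²/63.036 + (47−37.026)²/37.026 + (18−21.879)²/21.879 + (15−12.852)²/12.852 + (5−7.497)²/7.497 + (11−10.71)²/10.71
   = 0.5780 + 2.6868 + 0.6877 + 0.3590 + 0.8317 + 0.0079
Sum = 5.151

5.151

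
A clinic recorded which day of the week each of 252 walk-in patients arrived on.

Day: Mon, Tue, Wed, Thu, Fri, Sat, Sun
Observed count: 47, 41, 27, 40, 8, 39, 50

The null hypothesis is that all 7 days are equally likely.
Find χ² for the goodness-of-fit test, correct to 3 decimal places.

Expected count for each of the 7 categories: 252/7 = 36.
χ² = (47−36)²/36 + (41−36)²/36 + (27−36)²/36 + (40−36)²/36 + (8−36)²/36 + (39−36)²/36 + (50−36)²/36
   = 3.3611 + 0.6944 + 2.2500 + 0.4444 + 21.7778 + 0.2500 + 5.4444
Sum = 34.222

34.222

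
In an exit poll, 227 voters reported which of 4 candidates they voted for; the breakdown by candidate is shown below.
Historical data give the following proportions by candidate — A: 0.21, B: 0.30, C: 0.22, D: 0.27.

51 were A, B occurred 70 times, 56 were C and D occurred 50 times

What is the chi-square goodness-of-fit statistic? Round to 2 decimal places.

Expected counts E_i = n·p_i: 227×0.21 = 47.67, 227×0.30 = 68.1, 227×0.22 = 49.94, 227×0.27 = 61.29.
cat         O        E   (O−E)²/E
A          51    47.67      0.233
B          70     68.1      0.053
C          56    49.94      0.735
D          50    61.29      2.080
Sum = 3.10

3.10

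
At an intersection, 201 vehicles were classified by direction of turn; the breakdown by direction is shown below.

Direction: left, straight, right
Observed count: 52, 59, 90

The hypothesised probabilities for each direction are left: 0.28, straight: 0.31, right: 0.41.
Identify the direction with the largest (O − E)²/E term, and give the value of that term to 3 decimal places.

Expected counts E_i = n·p_i: 201×0.28 = 56.28, 201×0.31 = 62.31, 201×0.41 = 82.41.
cat           O        E   (O−E)²/E
left         52    56.28     0.3255
straight     59    62.31     0.1758
right        90    82.41     0.6990
The largest term is for right: 0.699.

right, 0.699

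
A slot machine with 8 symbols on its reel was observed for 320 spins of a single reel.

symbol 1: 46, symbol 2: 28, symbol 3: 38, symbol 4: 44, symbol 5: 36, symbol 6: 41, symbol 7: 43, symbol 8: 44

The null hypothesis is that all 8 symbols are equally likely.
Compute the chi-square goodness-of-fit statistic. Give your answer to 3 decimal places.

6.050

Expected count for each of the 8 categories: 320/8 = 40.
χ² = (46−40)²/40 + (28−40)²/40 + (38−40)²/40 + (44−40)²/40 + (36−40)²/40 + (41−40)²/40 + (43−40)²/40 + (44−40)²/40
   = 0.9000 + 3.6000 + 0.1000 + 0.4000 + 0.4000 + 0.0250 + 0.2250 + 0.4000
Sum = 6.050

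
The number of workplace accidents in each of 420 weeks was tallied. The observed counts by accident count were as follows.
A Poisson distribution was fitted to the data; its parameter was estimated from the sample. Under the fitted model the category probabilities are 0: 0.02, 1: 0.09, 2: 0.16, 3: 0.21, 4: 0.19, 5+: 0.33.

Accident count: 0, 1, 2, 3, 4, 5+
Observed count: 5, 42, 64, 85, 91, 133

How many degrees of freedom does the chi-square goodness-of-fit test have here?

4

There are k = 6 categories and 1 parameter estimated from the data, so df = 6 − 1 − 1 = 4.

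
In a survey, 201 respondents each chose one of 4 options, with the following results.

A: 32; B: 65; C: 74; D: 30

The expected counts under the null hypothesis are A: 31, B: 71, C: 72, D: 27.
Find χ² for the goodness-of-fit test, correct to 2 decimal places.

χ² = (32−31)²/31 + (65−71)²/71 + (74−72)²/72 + (30−27)²/27
   = 0.032 + 0.507 + 0.056 + 0.333
Sum = 0.93

0.93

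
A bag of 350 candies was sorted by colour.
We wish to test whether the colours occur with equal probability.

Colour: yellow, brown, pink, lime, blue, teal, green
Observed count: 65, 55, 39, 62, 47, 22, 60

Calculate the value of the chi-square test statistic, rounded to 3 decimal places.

Expected count for each of the 7 categories: 350/7 = 50.
χ² = (65−50)²/50 + (55−50)²/50 + (39−50)²/50 + (62−50)²/50 + (47−50)²/50 + (22−50)²/50 + (60−50)²/50
   = 4.5000 + 0.5000 + 2.4200 + 2.8800 + 0.1800 + 15.6800 + 2.0000
Sum = 28.160

28.160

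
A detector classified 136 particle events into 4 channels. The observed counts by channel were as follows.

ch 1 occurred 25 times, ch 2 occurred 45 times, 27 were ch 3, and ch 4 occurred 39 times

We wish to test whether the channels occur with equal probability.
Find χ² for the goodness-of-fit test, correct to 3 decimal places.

8.118

Expected count for each of the 4 categories: 136/4 = 34.
cat         O        E   (O−E)²/E
ch 1       25       34     2.3824
ch 2       45       34     3.5588
ch 3       27       34     1.4412
ch 4       39       34     0.7353
Sum = 8.118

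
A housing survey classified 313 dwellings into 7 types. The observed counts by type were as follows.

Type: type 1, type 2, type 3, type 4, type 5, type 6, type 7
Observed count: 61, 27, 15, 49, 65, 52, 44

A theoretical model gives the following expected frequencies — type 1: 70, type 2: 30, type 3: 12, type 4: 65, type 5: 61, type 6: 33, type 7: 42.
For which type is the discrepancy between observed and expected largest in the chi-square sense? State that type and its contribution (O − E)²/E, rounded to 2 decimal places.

type 1: (61 − 70)²/70 = 81/70 = 1.157
type 2: (27 − 30)²/30 = 9/30 = 0.300
type 3: (15 − 12)²/12 = 9/12 = 0.750
type 4: (49 − 65)²/65 = 256/65 = 3.938
type 5: (65 − 61)²/61 = 16/61 = 0.262
type 6: (52 − 33)²/33 = 361/33 = 10.939
type 7: (44 − 42)²/42 = 4/42 = 0.095
The largest term is for type 6: 10.94.

type 6, 10.94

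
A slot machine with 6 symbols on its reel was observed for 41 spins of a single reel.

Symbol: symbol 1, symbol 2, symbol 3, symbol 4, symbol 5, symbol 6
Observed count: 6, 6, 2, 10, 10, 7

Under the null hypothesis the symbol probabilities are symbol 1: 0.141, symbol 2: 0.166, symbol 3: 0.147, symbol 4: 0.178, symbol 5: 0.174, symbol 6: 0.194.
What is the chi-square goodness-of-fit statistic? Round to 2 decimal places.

5.06

Expected counts E_i = n·p_i: 41×0.141 = 5.781, 41×0.166 = 6.806, 41×0.147 = 6.027, 41×0.178 = 7.298, 41×0.174 = 7.134, 41×0.194 = 7.954.
cat           O        E   (O−E)²/E
symbol 1      6    5.781      0.008
symbol 2      6    6.806      0.095
symbol 3      2    6.027      2.691
symbol 4     10    7.298      1.000
symbol 5     10    7.134      1.151
symbol 6      7    7.954      0.114
Sum = 5.06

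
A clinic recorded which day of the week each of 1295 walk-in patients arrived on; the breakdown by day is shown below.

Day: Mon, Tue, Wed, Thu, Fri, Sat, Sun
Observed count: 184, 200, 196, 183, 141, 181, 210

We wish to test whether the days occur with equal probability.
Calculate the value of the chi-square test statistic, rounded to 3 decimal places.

15.827

Under H₀ each category has probability 1/7, so each expected count is 1295/7 = 185.
Mon: (184 − 185)²/185 = 1/185 = 0.0054
Tue: (200 − 185)²/185 = 225/185 = 1.2162
Wed: (196 − 185)²/185 = 121/185 = 0.6541
Thu: (183 − 185)²/185 = 4/185 = 0.0216
Fri: (141 − 185)²/185 = 1936/185 = 10.4649
Sat: (181 − 185)²/185 = 16/185 = 0.0865
Sun: (210 − 185)²/185 = 625/185 = 3.3784
Sum = 15.827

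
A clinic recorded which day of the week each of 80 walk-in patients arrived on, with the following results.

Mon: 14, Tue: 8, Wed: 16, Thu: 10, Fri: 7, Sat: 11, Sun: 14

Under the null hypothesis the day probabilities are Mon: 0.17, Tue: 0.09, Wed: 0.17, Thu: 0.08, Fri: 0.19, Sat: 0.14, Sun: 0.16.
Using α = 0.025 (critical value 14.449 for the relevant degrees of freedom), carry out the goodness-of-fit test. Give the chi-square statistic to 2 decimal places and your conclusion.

7.09; do not reject

Expected counts E_i = n·p_i: 80×0.17 = 13.6, 80×0.09 = 7.2, 80×0.17 = 13.6, 80×0.08 = 6.4, 80×0.19 = 15.2, 80×0.14 = 11.2, 80×0.16 = 12.8.
Mon: (14 − 13.6)²/13.6 = 0.16/13.6 = 0.012
Tue: (8 − 7.2)²/7.2 = 0.64/7.2 = 0.089
Wed: (16 − 13.6)²/13.6 = 5.76/13.6 = 0.424
Thu: (10 − 6.4)²/6.4 = 12.96/6.4 = 2.025
Fri: (7 − 15.2)²/15.2 = 67.24/15.2 = 4.424
Sat: (11 − 11.2)²/11.2 = 0.04/11.2 = 0.004
Sun: (14 − 12.8)²/12.8 = 1.44/12.8 = 0.113
Sum = 7.09
df = 6. Since 7.09 < 14.449, we do not reject H₀.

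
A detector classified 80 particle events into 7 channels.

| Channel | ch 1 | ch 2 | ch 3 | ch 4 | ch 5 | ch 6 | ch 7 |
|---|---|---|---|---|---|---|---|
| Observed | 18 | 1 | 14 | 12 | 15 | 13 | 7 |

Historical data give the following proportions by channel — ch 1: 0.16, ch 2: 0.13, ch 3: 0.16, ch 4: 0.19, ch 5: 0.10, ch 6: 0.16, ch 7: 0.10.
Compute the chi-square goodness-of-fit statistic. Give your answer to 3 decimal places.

17.648

Expected counts E_i = n·p_i: 80×0.16 = 12.8, 80×0.13 = 10.4, 80×0.16 = 12.8, 80×0.19 = 15.2, 80×0.10 = 8, 80×0.16 = 12.8, 80×0.10 = 8.
cat         O        E   (O−E)²/E
ch 1       18     12.8     2.1125
ch 2        1     10.4     8.4962
ch 3       14     12.8     0.1125
ch 4       12     15.2     0.6737
ch 5       15        8     6.1250
ch 6       13     12.8     0.0031
ch 7        7        8     0.1250
Sum = 17.648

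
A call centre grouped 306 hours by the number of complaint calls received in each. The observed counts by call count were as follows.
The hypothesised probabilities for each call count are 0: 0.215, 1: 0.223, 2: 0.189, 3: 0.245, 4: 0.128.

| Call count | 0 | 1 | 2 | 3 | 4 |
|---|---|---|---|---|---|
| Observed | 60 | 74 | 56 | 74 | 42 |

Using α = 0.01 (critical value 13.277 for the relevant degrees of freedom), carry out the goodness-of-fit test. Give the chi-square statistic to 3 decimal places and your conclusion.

1.272; do not reject

Expected counts E_i = n·p_i: 306×0.215 = 65.79, 306×0.223 = 68.238, 306×0.189 = 57.834, 306×0.245 = 74.97, 306×0.128 = 39.168.
cat         O        E   (O−E)²/E
0          60    65.79     0.5096
1          74   68.238     0.4865
2          56   57.834     0.0582
3          74    74.97     0.0126
4          42   39.168     0.2048
Sum = 1.272
df = 4. Since 1.272 < 13.277, we do not reject H₀.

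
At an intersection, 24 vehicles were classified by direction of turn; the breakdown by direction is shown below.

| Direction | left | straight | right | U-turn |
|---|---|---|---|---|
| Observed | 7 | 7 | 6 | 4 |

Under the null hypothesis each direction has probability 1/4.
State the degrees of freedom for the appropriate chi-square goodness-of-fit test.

There are k = 4 categories and no parameters were estimated from the data, so df = 4 − 1 = 3.

3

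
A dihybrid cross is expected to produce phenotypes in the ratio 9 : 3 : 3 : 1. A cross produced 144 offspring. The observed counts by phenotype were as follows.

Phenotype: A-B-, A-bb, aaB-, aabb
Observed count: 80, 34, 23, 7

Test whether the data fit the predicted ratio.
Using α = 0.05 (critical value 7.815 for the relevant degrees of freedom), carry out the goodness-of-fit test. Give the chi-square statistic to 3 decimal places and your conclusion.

2.864; do not reject

Ratio total = 16. Expected counts: 144×9/16 = 81, 144×3/16 = 27, 144×3/16 = 27, 144×1/16 = 9.
cat         O        E   (O−E)²/E
A-B-       80       81     0.0123
A-bb       34       27     1.8148
aaB-       23       27     0.5926
aabb        7        9     0.4444
Sum = 2.864
df = 3. Since 2.864 < 7.815, we do not reject H₀.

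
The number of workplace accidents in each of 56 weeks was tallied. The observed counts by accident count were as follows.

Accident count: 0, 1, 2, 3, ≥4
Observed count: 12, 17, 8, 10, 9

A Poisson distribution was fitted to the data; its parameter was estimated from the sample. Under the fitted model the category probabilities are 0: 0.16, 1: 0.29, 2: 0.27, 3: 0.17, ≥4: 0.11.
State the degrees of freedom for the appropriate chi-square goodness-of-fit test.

There are k = 5 categories and 1 parameter estimated from the data, so df = 5 − 1 − 1 = 3.

3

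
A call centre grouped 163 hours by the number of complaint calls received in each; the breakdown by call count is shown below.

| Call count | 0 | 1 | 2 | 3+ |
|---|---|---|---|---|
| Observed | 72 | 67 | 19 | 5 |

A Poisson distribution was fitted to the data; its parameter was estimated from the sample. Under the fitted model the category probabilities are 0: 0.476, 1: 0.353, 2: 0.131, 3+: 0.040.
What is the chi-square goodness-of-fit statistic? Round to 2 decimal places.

Expected counts E_i = n·p_i: 163×0.476 = 77.588, 163×0.353 = 57.539, 163×0.131 = 21.353, 163×0.040 = 6.52.
0: (72 − 77.588)²/77.588 = 31.225744/77.588 = 0.402
1: (67 − 57.539)²/57.539 = 89.510521/57.539 = 1.556
2: (19 − 21.353)²/21.353 = 5.536609/21.353 = 0.259
3+: (5 − 6.52)²/6.52 = 2.3104/6.52 = 0.354
Sum = 2.57

2.57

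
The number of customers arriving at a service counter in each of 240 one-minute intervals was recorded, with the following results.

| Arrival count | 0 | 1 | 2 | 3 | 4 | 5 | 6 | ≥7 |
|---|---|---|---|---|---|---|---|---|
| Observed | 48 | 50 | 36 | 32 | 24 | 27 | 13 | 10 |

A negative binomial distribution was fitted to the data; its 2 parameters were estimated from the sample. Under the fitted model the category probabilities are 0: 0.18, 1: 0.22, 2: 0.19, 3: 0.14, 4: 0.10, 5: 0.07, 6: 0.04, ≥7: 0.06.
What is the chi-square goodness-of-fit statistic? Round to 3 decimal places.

Expected counts E_i = n·p_i: 240×0.18 = 43.2, 240×0.22 = 52.8, 240×0.19 = 45.6, 240×0.14 = 33.6, 240×0.10 = 24, 240×0.07 = 16.8, 240×0.04 = 9.6, 240×0.06 = 14.4.
χ² = (48−43.2)²/43.2 + (50−52.8)²/52.8 + (36−45.6)²/45.6 + (32−33.6)²/33.6 + (24−24)²/24 + (27−16.8)²/16.8 + (13−9.6)²/9.6 + (10−14.4)²/14.4
   = 0.5333 + 0.1485 + 2.0211 + 0.0762 + 0.0000 + 6.1929 + 1.2042 + 1.3444
Sum = 11.521

11.521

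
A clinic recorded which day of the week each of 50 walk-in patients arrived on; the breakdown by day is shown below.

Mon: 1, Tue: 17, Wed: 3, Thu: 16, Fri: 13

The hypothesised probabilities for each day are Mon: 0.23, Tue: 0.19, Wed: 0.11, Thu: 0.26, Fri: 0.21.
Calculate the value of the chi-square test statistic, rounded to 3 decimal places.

17.932

Expected counts E_i = n·p_i: 50×0.23 = 11.5, 50×0.19 = 9.5, 50×0.11 = 5.5, 50×0.26 = 13, 50×0.21 = 10.5.
Mon: (1 − 11.5)²/11.5 = 110.25/11.5 = 9.5870
Tue: (17 − 9.5)²/9.5 = 56.25/9.5 = 5.9211
Wed: (3 − 5.5)²/5.5 = 6.25/5.5 = 1.1364
Thu: (16 − 13)²/13 = 9/13 = 0.6923
Fri: (13 − 10.5)²/10.5 = 6.25/10.5 = 0.5952
Sum = 17.932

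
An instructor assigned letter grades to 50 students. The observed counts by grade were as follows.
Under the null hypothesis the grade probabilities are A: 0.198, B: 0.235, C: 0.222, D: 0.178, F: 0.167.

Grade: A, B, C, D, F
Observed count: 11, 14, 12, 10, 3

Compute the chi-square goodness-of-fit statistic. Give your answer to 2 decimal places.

4.19

Expected counts E_i = n·p_i: 50×0.198 = 9.9, 50×0.235 = 11.75, 50×0.222 = 11.1, 50×0.178 = 8.9, 50×0.167 = 8.35.
cat         O        E   (O−E)²/E
A          11      9.9      0.122
B          14    11.75      0.431
C          12     11.1      0.073
D          10      8.9      0.136
F           3     8.35      3.428
Sum = 4.19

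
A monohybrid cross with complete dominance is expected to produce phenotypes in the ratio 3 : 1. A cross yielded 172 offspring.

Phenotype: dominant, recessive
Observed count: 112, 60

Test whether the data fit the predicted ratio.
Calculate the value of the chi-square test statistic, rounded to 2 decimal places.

Ratio total = 4. Expected counts: 172×3/4 = 129, 172×1/4 = 43.
χ² = (112−129)²/129 + (60−43)²/43
   = 2.240 + 6.721
Sum = 8.96

8.96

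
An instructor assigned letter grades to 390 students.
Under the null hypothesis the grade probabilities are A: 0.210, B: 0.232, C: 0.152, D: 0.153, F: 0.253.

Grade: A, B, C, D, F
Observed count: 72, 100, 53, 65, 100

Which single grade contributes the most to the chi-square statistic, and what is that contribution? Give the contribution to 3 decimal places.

Expected counts E_i = n·p_i: 390×0.210 = 81.9, 390×0.232 = 90.48, 390×0.152 = 59.28, 390×0.153 = 59.67, 390×0.253 = 98.67.
A: (72 − 81.9)²/81.9 = 98.01/81.9 = 1.1967
B: (100 − 90.48)²/90.48 = 90.6304/90.48 = 1.0017
C: (53 − 59.28)²/59.28 = 39.4384/59.28 = 0.6653
D: (65 − 59.67)²/59.67 = 28.4089/59.67 = 0.4761
F: (100 − 98.67)²/98.67 = 1.7689/98.67 = 0.0179
The largest term is for A: 1.197.

A, 1.197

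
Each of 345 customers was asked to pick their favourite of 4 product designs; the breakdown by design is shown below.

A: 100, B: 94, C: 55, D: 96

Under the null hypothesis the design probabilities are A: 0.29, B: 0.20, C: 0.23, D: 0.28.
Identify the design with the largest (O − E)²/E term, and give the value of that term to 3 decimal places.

Expected counts E_i = n·p_i: 345×0.29 = 100.05, 345×0.20 = 69, 345×0.23 = 79.35, 345×0.28 = 96.6.
χ² = (100−100.05)²/100.05 + (94−69)²/69 + (55−79.35)²/79.35 + (96−96.6)²/96.6
   = 0.0000 + 9.0580 + 7.4722 + 0.0037
The largest term is for B: 9.058.

B, 9.058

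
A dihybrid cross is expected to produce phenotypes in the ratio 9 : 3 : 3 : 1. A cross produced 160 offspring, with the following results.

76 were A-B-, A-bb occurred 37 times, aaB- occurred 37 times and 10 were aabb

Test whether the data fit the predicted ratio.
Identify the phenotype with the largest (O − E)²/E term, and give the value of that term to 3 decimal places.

A-B-, 2.178

Ratio total = 16. Expected counts: 160×9/16 = 90, 160×3/16 = 30, 160×3/16 = 30, 160×1/16 = 10.
χ² = (76−90)²/90 + (37−30)²/30 + (37−30)²/30 + (10−10)²/10
   = 2.1778 + 1.6333 + 1.6333 + 0.0000
The largest term is for A-B-: 2.178.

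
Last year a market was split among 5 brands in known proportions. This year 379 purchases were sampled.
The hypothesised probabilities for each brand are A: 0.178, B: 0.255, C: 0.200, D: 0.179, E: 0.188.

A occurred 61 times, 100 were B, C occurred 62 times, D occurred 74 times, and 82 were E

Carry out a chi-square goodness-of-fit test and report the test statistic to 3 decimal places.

Expected counts E_i = n·p_i: 379×0.178 = 67.462, 379×0.255 = 96.645, 379×0.200 = 75.8, 379×0.179 = 67.841, 379×0.188 = 71.252.
cat         O        E   (O−E)²/E
A          61   67.462     0.6190
B         100   96.645     0.1165
C          62     75.8     2.5124
D          74   67.841     0.5591
E          82   71.252     1.6213
Sum = 5.428

5.428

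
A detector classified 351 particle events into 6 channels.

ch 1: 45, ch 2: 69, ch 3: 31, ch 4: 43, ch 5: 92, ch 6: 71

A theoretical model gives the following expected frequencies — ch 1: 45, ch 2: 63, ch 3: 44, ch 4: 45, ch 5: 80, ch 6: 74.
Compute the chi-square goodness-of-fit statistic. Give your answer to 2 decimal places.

6.42

ch 1: (45 − 45)²/45 = 0/45 = 0.000
ch 2: (69 − 63)²/63 = 36/63 = 0.571
ch 3: (31 − 44)²/44 = 169/44 = 3.841
ch 4: (43 − 45)²/45 = 4/45 = 0.089
ch 5: (92 − 80)²/80 = 144/80 = 1.800
ch 6: (71 − 74)²/74 = 9/74 = 0.122
Sum = 6.42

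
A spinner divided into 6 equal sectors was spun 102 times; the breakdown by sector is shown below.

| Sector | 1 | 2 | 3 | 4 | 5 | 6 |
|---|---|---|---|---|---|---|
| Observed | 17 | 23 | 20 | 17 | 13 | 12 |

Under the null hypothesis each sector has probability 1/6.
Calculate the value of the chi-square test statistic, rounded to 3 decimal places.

Under H₀ each category has probability 1/6, so each expected count is 102/6 = 17.
1: (17 − 17)²/17 = 0/17 = 0.0000
2: (23 − 17)²/17 = 36/17 = 2.1176
3: (20 − 17)²/17 = 9/17 = 0.5294
4: (17 − 17)²/17 = 0/17 = 0.0000
5: (13 − 17)²/17 = 16/17 = 0.9412
6: (12 − 17)²/17 = 25/17 = 1.4706
Sum = 5.059

5.059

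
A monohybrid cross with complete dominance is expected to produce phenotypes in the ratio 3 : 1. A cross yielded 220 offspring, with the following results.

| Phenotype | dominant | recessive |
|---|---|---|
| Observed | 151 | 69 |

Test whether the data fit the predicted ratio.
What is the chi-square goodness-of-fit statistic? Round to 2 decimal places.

Ratio total = 4. Expected counts: 220×3/4 = 165, 220×1/4 = 55.
dominant: (151 − 165)²/165 = 196/165 = 1.188
recessive: (69 − 55)²/55 = 196/55 = 3.564
Sum = 4.75

4.75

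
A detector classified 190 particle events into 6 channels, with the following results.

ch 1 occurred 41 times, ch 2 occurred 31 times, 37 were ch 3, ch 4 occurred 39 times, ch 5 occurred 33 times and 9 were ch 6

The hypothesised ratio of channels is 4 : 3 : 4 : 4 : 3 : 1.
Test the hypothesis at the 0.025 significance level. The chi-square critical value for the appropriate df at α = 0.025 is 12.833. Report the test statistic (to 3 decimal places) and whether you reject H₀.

0.708; do not reject

Ratio total = 19. Expected counts: 190×4/19 = 40, 190×3/19 = 30, 190×4/19 = 40, 190×4/19 = 40, 190×3/19 = 30, 190×1/19 = 10.
χ² = (41−40)²/40 + (31−30)²/30 + (37−40)²/40 + (39−40)²/40 + (33−30)²/30 + (9−10)²/10
   = 0.0250 + 0.0333 + 0.2250 + 0.0250 + 0.3000 + 0.1000
Sum = 0.708
df = 5. Since 0.708 < 12.833, we do not reject H₀.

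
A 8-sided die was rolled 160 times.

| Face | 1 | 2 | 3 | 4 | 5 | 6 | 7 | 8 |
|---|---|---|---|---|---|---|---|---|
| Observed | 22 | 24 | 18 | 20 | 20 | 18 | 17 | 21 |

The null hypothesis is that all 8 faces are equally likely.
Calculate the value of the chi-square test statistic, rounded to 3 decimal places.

Expected count for each of the 8 categories: 160/8 = 20.
χ² = (22−20)²/20 + (24−20)²/20 + (18−20)²/20 + (20−20)²/20 + (20−20)²/20 + (18−20)²/20 + (17−20)²/20 + (21−20)²/20
   = 0.2000 + 0.8000 + 0.2000 + 0.0000 + 0.0000 + 0.2000 + 0.4500 + 0.0500
Sum = 1.900

1.900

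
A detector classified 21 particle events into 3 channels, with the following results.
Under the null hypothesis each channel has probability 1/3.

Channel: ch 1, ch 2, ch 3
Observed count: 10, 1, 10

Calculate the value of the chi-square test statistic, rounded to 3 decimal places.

7.714

Under H₀ each category has probability 1/3, so each expected count is 21/3 = 7.
cat         O        E   (O−E)²/E
ch 1       10        7     1.2857
ch 2        1        7     5.1429
ch 3       10        7     1.2857
Sum = 7.714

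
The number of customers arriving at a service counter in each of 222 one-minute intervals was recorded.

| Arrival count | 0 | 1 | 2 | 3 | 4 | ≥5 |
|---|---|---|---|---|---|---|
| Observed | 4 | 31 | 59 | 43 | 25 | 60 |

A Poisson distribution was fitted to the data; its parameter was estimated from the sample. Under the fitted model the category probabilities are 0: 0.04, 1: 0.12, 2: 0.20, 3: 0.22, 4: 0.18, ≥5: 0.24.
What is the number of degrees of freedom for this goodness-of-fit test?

4

There are k = 6 categories and 1 parameter estimated from the data, so df = 6 − 1 − 1 = 4.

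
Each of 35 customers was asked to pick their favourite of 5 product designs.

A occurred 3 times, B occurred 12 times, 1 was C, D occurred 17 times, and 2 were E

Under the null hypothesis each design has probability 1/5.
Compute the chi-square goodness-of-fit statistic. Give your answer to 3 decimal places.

Expected count for each of the 5 categories: 35/5 = 7.
χ² = (3−7)²/7 + (12−7)²/7 + (1−7)²/7 + (17−7)²/7 + (2−7)²/7
   = 2.2857 + 3.5714 + 5.1429 + 14.2857 + 3.5714
Sum = 28.857

28.857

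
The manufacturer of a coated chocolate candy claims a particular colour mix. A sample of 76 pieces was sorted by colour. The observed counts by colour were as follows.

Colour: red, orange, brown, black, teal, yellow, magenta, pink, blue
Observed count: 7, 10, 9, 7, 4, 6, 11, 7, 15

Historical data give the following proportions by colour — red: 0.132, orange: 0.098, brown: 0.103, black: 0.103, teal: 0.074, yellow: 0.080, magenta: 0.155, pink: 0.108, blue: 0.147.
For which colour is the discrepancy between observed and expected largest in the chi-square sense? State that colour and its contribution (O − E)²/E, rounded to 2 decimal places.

Expected counts E_i = n·p_i: 76×0.132 = 10.032, 76×0.098 = 7.448, 76×0.103 = 7.828, 76×0.103 = 7.828, 76×0.074 = 5.624, 76×0.080 = 6.08, 76×0.155 = 11.78, 76×0.108 = 8.208, 76×0.147 = 11.172.
red: (7 − 10.032)²/10.032 = 9.193024/10.032 = 0.916
orange: (10 − 7.448)²/7.448 = 6.512704/7.448 = 0.874
brown: (9 − 7.828)²/7.828 = 1.373584/7.828 = 0.175
black: (7 − 7.828)²/7.828 = 0.685584/7.828 = 0.088
teal: (4 − 5.624)²/5.624 = 2.637376/5.624 = 0.469
yellow: (6 − 6.08)²/6.08 = 0.0064/6.08 = 0.001
magenta: (11 − 11.78)²/11.78 = 0.6084/11.78 = 0.052
pink: (7 − 8.208)²/8.208 = 1.459264/8.208 = 0.178
blue: (15 − 11.172)²/11.172 = 14.653584/11.172 = 1.312
The largest term is for blue: 1.31.

blue, 1.31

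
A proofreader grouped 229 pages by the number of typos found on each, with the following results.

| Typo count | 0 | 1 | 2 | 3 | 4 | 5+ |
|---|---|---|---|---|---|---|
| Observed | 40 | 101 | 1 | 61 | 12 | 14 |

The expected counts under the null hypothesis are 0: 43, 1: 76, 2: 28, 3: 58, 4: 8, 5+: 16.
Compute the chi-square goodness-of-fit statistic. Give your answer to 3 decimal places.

cat         O        E   (O−E)²/E
0          40       43     0.2093
1         101       76     8.2237
2           1       28    26.0357
3          61       58     0.1552
4          12        8     2.0000
5+         14       16     0.2500
Sum = 36.874

36.874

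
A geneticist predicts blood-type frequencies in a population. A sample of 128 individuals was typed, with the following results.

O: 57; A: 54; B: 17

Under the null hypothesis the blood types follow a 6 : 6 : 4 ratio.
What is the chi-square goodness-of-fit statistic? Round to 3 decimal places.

9.469

Ratio total = 16. Expected counts: 128×6/16 = 48, 128×6/16 = 48, 128×4/16 = 32.
cat         O        E   (O−E)²/E
O          57       48     1.6875
A          54       48     0.7500
B          17       32     7.0313
Sum = 9.469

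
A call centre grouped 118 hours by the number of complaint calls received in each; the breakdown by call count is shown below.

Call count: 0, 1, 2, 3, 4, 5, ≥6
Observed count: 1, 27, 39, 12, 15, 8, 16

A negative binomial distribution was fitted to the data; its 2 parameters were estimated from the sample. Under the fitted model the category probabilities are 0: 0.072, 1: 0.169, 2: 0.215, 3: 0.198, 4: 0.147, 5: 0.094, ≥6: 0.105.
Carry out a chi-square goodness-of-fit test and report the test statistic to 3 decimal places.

24.193

Expected counts E_i = n·p_i: 118×0.072 = 8.496, 118×0.169 = 19.942, 118×0.215 = 25.37, 118×0.198 = 23.364, 118×0.147 = 17.346, 118×0.094 = 11.092, 118×0.105 = 12.39.
0: (1 − 8.496)²/8.496 = 56.190016/8.496 = 6.6137
1: (27 − 19.942)²/19.942 = 49.815364/19.942 = 2.4980
2: (39 − 25.37)²/25.37 = 185.7769/25.37 = 7.3227
3: (12 − 23.364)²/23.364 = 129.140496/23.364 = 5.5273
4: (15 − 17.346)²/17.346 = 5.503716/17.346 = 0.3173
5: (8 − 11.092)²/11.092 = 9.560464/11.092 = 0.8619
≥6: (16 − 12.39)²/12.39 = 13.0321/12.39 = 1.0518
Sum = 24.193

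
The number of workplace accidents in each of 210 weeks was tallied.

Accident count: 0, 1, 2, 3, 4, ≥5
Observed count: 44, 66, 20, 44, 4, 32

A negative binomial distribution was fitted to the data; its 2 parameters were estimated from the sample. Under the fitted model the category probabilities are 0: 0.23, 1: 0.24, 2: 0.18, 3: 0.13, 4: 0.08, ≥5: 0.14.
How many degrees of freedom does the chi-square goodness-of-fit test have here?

There are k = 6 categories and 2 parameters estimated from the data, so df = 6 − 1 − 2 = 3.

3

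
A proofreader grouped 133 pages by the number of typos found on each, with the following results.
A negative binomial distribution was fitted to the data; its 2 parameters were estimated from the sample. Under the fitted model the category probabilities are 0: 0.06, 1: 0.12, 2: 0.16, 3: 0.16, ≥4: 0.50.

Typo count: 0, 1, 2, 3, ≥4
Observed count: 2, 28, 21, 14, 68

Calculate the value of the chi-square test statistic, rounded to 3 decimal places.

16.092

Expected counts E_i = n·p_i: 133×0.06 = 7.98, 133×0.12 = 15.96, 133×0.16 = 21.28, 133×0.16 = 21.28, 133×0.50 = 66.5.
0: (2 − 7.98)²/7.98 = 35.7604/7.98 = 4.4813
1: (28 − 15.96)²/15.96 = 144.9616/15.96 = 9.0828
2: (21 − 21.28)²/21.28 = 0.0784/21.28 = 0.0037
3: (14 − 21.28)²/21.28 = 52.9984/21.28 = 2.4905
≥4: (68 − 66.5)²/66.5 = 2.25/66.5 = 0.0338
Sum = 16.092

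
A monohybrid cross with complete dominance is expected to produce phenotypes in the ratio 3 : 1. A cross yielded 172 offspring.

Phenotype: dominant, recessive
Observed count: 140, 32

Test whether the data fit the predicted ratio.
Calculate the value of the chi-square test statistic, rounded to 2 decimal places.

Ratio total = 4. Expected counts: 172×3/4 = 129, 172×1/4 = 43.
χ² = (140−129)²/129 + (32−43)²/43
   = 0.938 + 2.814
Sum = 3.75

3.75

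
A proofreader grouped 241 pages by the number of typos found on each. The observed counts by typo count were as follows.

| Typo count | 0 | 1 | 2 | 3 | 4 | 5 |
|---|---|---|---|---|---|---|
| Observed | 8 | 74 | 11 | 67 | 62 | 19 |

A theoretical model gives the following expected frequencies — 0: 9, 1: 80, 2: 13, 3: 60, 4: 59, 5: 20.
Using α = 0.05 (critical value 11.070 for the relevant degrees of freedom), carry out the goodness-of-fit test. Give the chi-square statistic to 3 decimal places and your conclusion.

1.888; do not reject

cat         O        E   (O−E)²/E
0           8        9     0.1111
1          74       80     0.4500
2          11       13     0.3077
3          67       60     0.8167
4          62       59     0.1525
5          19       20     0.0500
Sum = 1.888
df = 5. Since 1.888 < 11.070, we do not reject H₀.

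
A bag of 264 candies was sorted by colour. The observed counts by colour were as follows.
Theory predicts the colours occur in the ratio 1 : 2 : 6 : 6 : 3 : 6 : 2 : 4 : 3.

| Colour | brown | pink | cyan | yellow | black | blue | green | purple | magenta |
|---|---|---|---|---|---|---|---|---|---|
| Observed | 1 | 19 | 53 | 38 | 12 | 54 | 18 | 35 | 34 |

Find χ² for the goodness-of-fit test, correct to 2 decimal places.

20.74

Ratio total = 33. Expected counts: 264×1/33 = 8, 264×2/33 = 16, 264×6/33 = 48, 264×6/33 = 48, 264×3/33 = 24, 264×6/33 = 48, 264×2/33 = 16, 264×4/33 = 32, 264×3/33 = 24.
cat          O        E   (O−E)²/E
brown        1        8      6.125
pink        19       16      0.563
cyan        53       48      0.521
yellow      38       48      2.083
black       12       24      6.000
blue        54       48      0.750
green       18       16      0.250
purple      35       32      0.281
magenta     34       24      4.167
Sum = 20.74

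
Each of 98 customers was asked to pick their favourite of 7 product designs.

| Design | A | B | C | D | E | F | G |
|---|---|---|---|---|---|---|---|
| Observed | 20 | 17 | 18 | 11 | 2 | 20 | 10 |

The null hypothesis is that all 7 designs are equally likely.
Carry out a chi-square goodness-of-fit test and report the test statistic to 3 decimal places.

19.000

Under H₀ each category has probability 1/7, so each expected count is 98/7 = 14.
cat         O        E   (O−E)²/E
A          20       14     2.5714
B          17       14     0.6429
C          18       14     1.1429
D          11       14     0.6429
E           2       14    10.2857
F          20       14     2.5714
G          10       14     1.1429
Sum = 19.000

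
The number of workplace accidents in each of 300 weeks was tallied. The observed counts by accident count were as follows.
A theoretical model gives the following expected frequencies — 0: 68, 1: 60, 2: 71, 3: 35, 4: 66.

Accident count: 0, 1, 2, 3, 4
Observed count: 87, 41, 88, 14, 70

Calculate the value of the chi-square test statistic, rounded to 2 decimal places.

28.24

0: (87 − 68)²/68 = 361/68 = 5.309
1: (41 − 60)²/60 = 361/60 = 6.017
2: (88 − 71)²/71 = 289/71 = 4.070
3: (14 − 35)²/35 = 441/35 = 12.600
4: (70 − 66)²/66 = 16/66 = 0.242
Sum = 28.24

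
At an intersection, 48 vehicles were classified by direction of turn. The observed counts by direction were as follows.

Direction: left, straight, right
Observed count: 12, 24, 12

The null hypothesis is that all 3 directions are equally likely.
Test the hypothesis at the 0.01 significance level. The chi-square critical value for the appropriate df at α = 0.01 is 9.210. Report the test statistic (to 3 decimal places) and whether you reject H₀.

6.000; do not reject

Expected count for each of the 3 categories: 48/3 = 16.
left: (12 − 16)²/16 = 16/16 = 1.0000
straight: (24 − 16)²/16 = 64/16 = 4.0000
right: (12 − 16)²/16 = 16/16 = 1.0000
Sum = 6.000
df = 2. Since 6.000 < 9.210, we do not reject H₀.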